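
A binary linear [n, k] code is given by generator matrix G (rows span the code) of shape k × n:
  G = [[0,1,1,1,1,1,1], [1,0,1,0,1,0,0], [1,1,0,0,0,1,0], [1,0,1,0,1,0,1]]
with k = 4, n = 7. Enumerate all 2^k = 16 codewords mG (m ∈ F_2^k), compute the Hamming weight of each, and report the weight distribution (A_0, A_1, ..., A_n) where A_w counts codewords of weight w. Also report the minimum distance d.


Weight distribution: A_0 = 1, A_1 = 2, A_2 = 1, A_3 = 2, A_4 = 5, A_5 = 4, A_6 = 1. Minimum distance d = 1.

Enumerate all 2^4 = 16 messages m ∈ F_2^4.
For each, compute codeword c = mG in F_2^7, then tally its weight.
  m = 0000 → c = 0000000, weight = 0.
  m = 1000 → c = 0111111, weight = 6.
  m = 0100 → c = 1010100, weight = 3.
  m = 1100 → c = 1101011, weight = 5.
  m = 0010 → c = 1100010, weight = 3.
  m = 1010 → c = 1011101, weight = 5.
  m = 0110 → c = 0110110, weight = 4.
  m = 1110 → c = 0001001, weight = 2.
  m = 0001 → c = 1010101, weight = 4.
  m = 1001 → c = 1101010, weight = 4.
  m = 0101 → c = 0000001, weight = 1.
  m = 1101 → c = 0111110, weight = 5.
  m = 0011 → c = 0110111, weight = 5.
  m = 1011 → c = 0001000, weight = 1.
  m = 0111 → c = 1100011, weight = 4.
  m = 1111 → c = 1011100, weight = 4.
Tally weights:
  weight 0: 1 codewords.
  weight 1: 2 codewords.
  weight 2: 1 codewords.
  weight 3: 2 codewords.
  weight 4: 5 codewords.
  weight 5: 4 codewords.
  weight 6: 1 codewords.
Minimum distance d = smallest w > 0 with A_w > 0 = 1.
Sanity: Σ A_w = 16 = 2^4 = 16 ✓.


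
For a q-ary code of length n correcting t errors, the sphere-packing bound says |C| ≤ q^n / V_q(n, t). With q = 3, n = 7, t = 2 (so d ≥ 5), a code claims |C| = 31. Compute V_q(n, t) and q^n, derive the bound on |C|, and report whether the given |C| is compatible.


V_q(n, t) = 99, q^n = 2187, Hamming bound = 22, |C| = 31 > bound (violated).

Step 1: Compute V_q(n, t) = Σ_{j=0}^2 C(n, j) (q−1)^j.
  j = 0: C(7,0)·(2)^0 = 1·1 = 1.
  j = 1: C(7,1)·(2)^1 = 7·2 = 14.
  j = 2: C(7,2)·(2)^2 = 21·4 = 84.
  V_q(n, t) = 1 + 14 + 84 = 99.
Step 2: q^n = 3^7 = 2187.
Step 3: Hamming bound ⌊q^n / V_q(n,t)⌋ = ⌊2187/99⌋ = 22.
Step 4: Compare |C| = 31 to 22: violated.
The claimed |C| lies above the Hamming bound, so no 3-ary code of length 7 with d ≥ 5 can have 31 codewords.


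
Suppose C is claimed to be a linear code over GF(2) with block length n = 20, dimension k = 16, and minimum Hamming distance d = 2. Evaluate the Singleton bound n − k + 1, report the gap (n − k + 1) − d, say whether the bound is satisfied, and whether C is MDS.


Singleton RHS = n − k + 1 = 5, slack = 3, bound satisfied, not MDS.

Singleton bound: d ≤ n − k + 1.
Here n = 20, k = 16, so n − k + 1 = 5.
Given d = 2, check d ≤ 5: YES.
Slack = (n − k + 1) − d = 3.
The code is NOT MDS (slack = 3 > 0).
Description: the claimed parameters are [20, 16, 2]_2; such a code would be non-MDS.


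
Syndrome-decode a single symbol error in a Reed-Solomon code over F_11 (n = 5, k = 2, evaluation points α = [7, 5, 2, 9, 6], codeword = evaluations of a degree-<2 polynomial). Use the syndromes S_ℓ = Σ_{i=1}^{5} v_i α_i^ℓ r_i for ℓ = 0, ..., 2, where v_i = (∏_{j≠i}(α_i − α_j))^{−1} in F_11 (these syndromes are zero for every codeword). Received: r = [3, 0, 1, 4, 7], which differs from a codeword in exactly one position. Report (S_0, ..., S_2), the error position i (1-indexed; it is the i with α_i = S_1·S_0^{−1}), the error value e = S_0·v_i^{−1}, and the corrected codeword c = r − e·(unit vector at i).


S = (3, 5, 1), error at position 4, error magnitude e = 9, c = [3, 0, 1, 6, 7].

Step 1: column multipliers v_i = (∏_{j≠i}(α_i − α_j))^{−1} mod 11.
  i = 1 (α = 7): (7−5)(7−2)(7−9)(7−6) = 2·5·(−2)·1 = −20 ≡ 2, so v_1 = 2^{−1} = 6 (mod 11).
  i = 2 (α = 5): (5−7)(5−2)(5−9)(5−6) = (−2)·3·(−4)·(−1) = −24 ≡ 9, so v_2 = 9^{−1} = 5 (mod 11).
  i = 3 (α = 2): (2−7)(2−5)(2−9)(2−6) = (−5)·(−3)·(−7)·(−4) = 420 ≡ 2, so v_3 = 2^{−1} = 6 (mod 11).
  i = 4 (α = 9): (9−7)(9−5)(9−2)(9−6) = 2·4·7·3 = 168 ≡ 3, so v_4 = 3^{−1} = 4 (mod 11).
  i = 5 (α = 6): (6−7)(6−5)(6−2)(6−9) = (−1)·1·4·(−3) = 12 ≡ 1, so v_5 = 1^{−1} = 1 (mod 11).
  v = [6, 5, 6, 4, 1].
Step 2: syndromes of r = [3, 0, 1, 4, 7] (all sums mod 11).
  S_0 = Σ v_i r_i = 6·3 + 5·0 + 6·1 + 4·4 + 1·7 = 47 ≡ 3.
  S_1 = Σ v_i α_i r_i = 6·7·3 + 5·5·0 + 6·2·1 + 4·9·4 + 1·6·7 = 324 ≡ 5.
  α_i^2 mod 11 = [5, 3, 4, 4, 3].
  S_2 = Σ v_i α_i^2 r_i = 6·5·3 + 5·3·0 + 6·4·1 + 4·4·4 + 1·3·7 = 199 ≡ 1.
  S = (3, 5, 1) ≠ 0, so r is not a codeword (an error is present).
Step 3: locate the error. For a single error e at position i, S_ℓ = v_i·e·α_i^ℓ, so α_err = S_1/S_0.
  S_0^{−1} = 3^{−1} = 4 (mod 11), so α_err = 5·4 = 20 ≡ 9 = α_4. Error position i = 4.
  Consistency check: S_2/S_1 = 1·9 = 9 ≡ 9 = α_err ✓ (single-error assumption holds).
Step 4: error magnitude e = S_0/v_4 = S_0·∏_{j≠4}(α_4 − α_j) = 3·3 = 9 ≡ 9 (mod 11).
Step 5: correct position 4: c_4 = r_4 − e = 4 − 9 ≡ 6 (mod 11). Hence c = [3, 0, 1, 6, 7].
  Check: interpolating c through the α_i gives m(x) = 9 + 7·x (degree < 2) with m(α_i) = c_i for every i, so c is indeed a codeword.


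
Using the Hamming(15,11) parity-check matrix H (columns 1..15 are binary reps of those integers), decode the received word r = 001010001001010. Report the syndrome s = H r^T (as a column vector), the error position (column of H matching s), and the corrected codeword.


s = (1, 1, 0, 1)^T, error position = 13, corrected codeword c = 001010001001110

Compute s = H r^T mod 2 one row at a time:
  s_1 = 0 + 1 + 0 + 0 + 1 + 0 + 1 + 0 = 3 ≡ 1 (mod 2).
  s_2 = 0 + 1 + 0 + 0 + 1 + 0 + 1 + 0 = 3 ≡ 1 (mod 2).
  s_3 = 0 + 1 + 0 + 0 + 0 + 0 + 1 + 0 = 2 ≡ 0 (mod 2).
  s_4 = 0 + 1 + 1 + 0 + 1 + 0 + 0 + 0 = 3 ≡ 1 (mod 2).
s = (1, 1, 0, 1)^T — this equals column 13 of H (binary 1101), so error is at position 13.
Correct: flip bit 13 of r = 001010001001010 to get c = 001010001001110.


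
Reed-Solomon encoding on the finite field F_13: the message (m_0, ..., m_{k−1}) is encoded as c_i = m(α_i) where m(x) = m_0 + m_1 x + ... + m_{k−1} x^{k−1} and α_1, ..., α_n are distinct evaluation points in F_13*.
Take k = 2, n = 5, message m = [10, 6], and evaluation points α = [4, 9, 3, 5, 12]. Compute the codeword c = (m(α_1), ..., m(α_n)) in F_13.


c = [8, 12, 2, 1, 4]

Message polynomial: m(x) = 10 + 6·x (mod 13).
For each evaluation point α_i, compute m(α_i) mod 13:
  α_1 = 4: Horner steps 6 → 8, so m(4) = 8.
  α_2 = 9: Horner steps 6 → 12, so m(9) = 12.
  α_3 = 3: Horner steps 6 → 2, so m(3) = 2.
  α_4 = 5: Horner steps 6 → 1, so m(5) = 1.
  α_5 = 12: Horner steps 6 → 4, so m(12) = 4.
Codeword c = [8, 12, 2, 1, 4] ∈ F_13^5.


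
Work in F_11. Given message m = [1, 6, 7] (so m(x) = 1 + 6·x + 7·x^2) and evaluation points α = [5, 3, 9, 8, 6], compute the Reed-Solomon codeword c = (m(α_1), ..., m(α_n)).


c = [8, 5, 6, 2, 3]

Message polynomial: m(x) = 1 + 6·x + 7·x^2 (mod 11).
For each evaluation point α_i, compute m(α_i) mod 11:
  α_1 = 5: Horner steps 7 → 8 → 8, so m(5) = 8.
  α_2 = 3: Horner steps 7 → 5 → 5, so m(3) = 5.
  α_3 = 9: Horner steps 7 → 3 → 6, so m(9) = 6.
  α_4 = 8: Horner steps 7 → 7 → 2, so m(8) = 2.
  α_5 = 6: Horner steps 7 → 4 → 3, so m(6) = 3.
Codeword c = [8, 5, 6, 2, 3] ∈ F_11^5.


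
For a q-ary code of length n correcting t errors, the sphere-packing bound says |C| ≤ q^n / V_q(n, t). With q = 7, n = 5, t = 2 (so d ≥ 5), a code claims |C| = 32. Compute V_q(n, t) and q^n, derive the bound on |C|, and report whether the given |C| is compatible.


V_q(n, t) = 391, q^n = 16807, Hamming bound = 42, |C| = 32 ≤ bound (satisfied).

Step 1: Compute V_q(n, t) = Σ_{j=0}^2 C(n, j) (q−1)^j.
  j = 0: C(5,0)·(6)^0 = 1·1 = 1.
  j = 1: C(5,1)·(6)^1 = 5·6 = 30.
  j = 2: C(5,2)·(6)^2 = 10·36 = 360.
  V_q(n, t) = 1 + 30 + 360 = 391.
Step 2: q^n = 7^5 = 16807.
Step 3: Hamming bound ⌊q^n / V_q(n,t)⌋ = ⌊16807/391⌋ = 42.
Step 4: Compare |C| = 32 to 42: satisfied.
The claimed |C| lies below the Hamming bound.


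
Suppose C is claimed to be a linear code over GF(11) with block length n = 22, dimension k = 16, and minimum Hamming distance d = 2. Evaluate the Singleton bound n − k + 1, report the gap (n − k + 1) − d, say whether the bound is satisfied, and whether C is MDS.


Singleton RHS = n − k + 1 = 7, slack = 5, bound satisfied, not MDS.

Singleton bound: d ≤ n − k + 1.
Here n = 22, k = 16, so n − k + 1 = 7.
Given d = 2, check d ≤ 7: YES.
Slack = (n − k + 1) − d = 5.
The code is NOT MDS (slack = 5 > 0).
Description: the claimed parameters are [22, 16, 2]_11; such a code would be non-MDS.


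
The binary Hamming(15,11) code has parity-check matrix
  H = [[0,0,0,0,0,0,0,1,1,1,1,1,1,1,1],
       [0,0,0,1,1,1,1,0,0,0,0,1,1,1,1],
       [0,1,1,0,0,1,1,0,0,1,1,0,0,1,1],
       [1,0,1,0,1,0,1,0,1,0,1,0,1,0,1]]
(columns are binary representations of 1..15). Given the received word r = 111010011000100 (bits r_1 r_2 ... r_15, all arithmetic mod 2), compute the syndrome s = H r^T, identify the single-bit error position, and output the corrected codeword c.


s = (1, 0, 0, 1)^T, error position = 9, corrected codeword c = 111010010000100

Compute s = H r^T mod 2 one row at a time:
  s_1 = 1 + 1 + 0 + 0 + 0 + 1 + 0 + 0 = 3 ≡ 1 (mod 2).
  s_2 = 0 + 1 + 0 + 0 + 0 + 1 + 0 + 0 = 2 ≡ 0 (mod 2).
  s_3 = 1 + 1 + 0 + 0 + 0 + 0 + 0 + 0 = 2 ≡ 0 (mod 2).
  s_4 = 1 + 1 + 1 + 0 + 1 + 0 + 1 + 0 = 5 ≡ 1 (mod 2).
s = (1, 0, 0, 1)^T — this equals column 9 of H (binary 1001), so error is at position 9.
Correct: flip bit 9 of r = 111010011000100 to get c = 111010010000100.


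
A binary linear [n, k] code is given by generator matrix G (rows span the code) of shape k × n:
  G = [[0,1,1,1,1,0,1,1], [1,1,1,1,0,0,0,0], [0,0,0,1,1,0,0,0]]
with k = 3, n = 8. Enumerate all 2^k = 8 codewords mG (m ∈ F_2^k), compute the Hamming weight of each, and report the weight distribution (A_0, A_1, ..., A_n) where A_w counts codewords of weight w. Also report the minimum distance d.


Weight distribution: A_0 = 1, A_2 = 1, A_4 = 5, A_6 = 1. Minimum distance d = 2.

Enumerate all 2^3 = 8 messages m ∈ F_2^3.
For each, compute codeword c = mG in F_2^8, then tally its weight.
  m = 000 → c = 00000000, weight = 0.
  m = 100 → c = 01111011, weight = 6.
  m = 010 → c = 11110000, weight = 4.
  m = 110 → c = 10001011, weight = 4.
  m = 001 → c = 00011000, weight = 2.
  m = 101 → c = 01100011, weight = 4.
  m = 011 → c = 11101000, weight = 4.
  m = 111 → c = 10010011, weight = 4.
Tally weights:
  weight 0: 1 codewords.
  weight 2: 1 codewords.
  weight 4: 5 codewords.
  weight 6: 1 codewords.
Minimum distance d = smallest w > 0 with A_w > 0 = 2.
Sanity: Σ A_w = 8 = 2^3 = 8 ✓.


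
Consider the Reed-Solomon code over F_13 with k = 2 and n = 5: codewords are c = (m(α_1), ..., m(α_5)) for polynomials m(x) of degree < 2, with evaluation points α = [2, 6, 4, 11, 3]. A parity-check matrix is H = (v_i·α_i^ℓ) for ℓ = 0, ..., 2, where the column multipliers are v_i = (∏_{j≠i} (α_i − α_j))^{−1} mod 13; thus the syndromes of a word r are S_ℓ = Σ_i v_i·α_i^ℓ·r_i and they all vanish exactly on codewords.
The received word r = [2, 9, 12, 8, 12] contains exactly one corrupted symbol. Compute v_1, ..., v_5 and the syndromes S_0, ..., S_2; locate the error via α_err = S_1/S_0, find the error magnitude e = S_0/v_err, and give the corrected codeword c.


S = (9, 1, 3), error at position 5, error magnitude e = 5, c = [2, 9, 12, 8, 7].

Step 1: column multipliers v_i = (∏_{j≠i}(α_i − α_j))^{−1} mod 13.
  i = 1 (α = 2): (2−6)(2−4)(2−11)(2−3) = (−4)·(−2)·(−9)·(−1) = 72 ≡ 7, so v_1 = 7^{−1} = 2 (mod 13).
  i = 2 (α = 6): (6−2)(6−4)(6−11)(6−3) = 4·2·(−5)·3 = −120 ≡ 10, so v_2 = 10^{−1} = 4 (mod 13).
  i = 3 (α = 4): (4−2)(4−6)(4−11)(4−3) = 2·(−2)·(−7)·1 = 28 ≡ 2, so v_3 = 2^{−1} = 7 (mod 13).
  i = 4 (α = 11): (11−2)(11−6)(11−4)(11−3) = 9·5·7·8 = 2520 ≡ 11, so v_4 = 11^{−1} = 6 (mod 13).
  i = 5 (α = 3): (3−2)(3−6)(3−4)(3−11) = 1·(−3)·(−1)·(−8) = −24 ≡ 2, so v_5 = 2^{−1} = 7 (mod 13).
  v = [2, 4, 7, 6, 7].
Step 2: syndromes of r = [2, 9, 12, 8, 12] (all sums mod 13).
  S_0 = Σ v_i r_i = 2·2 + 4·9 + 7·12 + 6·8 + 7·12 = 256 ≡ 9.
  S_1 = Σ v_i α_i r_i = 2·2·2 + 4·6·9 + 7·4·12 + 6·11·8 + 7·3·12 = 1340 ≡ 1.
  α_i^2 mod 13 = [4, 10, 3, 4, 9].
  S_2 = Σ v_i α_i^2 r_i = 2·4·2 + 4·10·9 + 7·3·12 + 6·4·8 + 7·9·12 = 1576 ≡ 3.
  S = (9, 1, 3) ≠ 0, so r is not a codeword (an error is present).
Step 3: locate the error. For a single error e at position i, S_ℓ = v_i·e·α_i^ℓ, so α_err = S_1/S_0.
  S_0^{−1} = 9^{−1} = 3 (mod 13), so α_err = 1·3 = 3 ≡ 3 = α_5. Error position i = 5.
  Consistency check: S_2/S_1 = 3·1 = 3 ≡ 3 = α_err ✓ (single-error assumption holds).
Step 4: error magnitude e = S_0/v_5 = S_0·∏_{j≠5}(α_5 − α_j) = 9·2 = 18 ≡ 5 (mod 13).
Step 5: correct position 5: c_5 = r_5 − e = 12 − 5 ≡ 7 (mod 13). Hence c = [2, 9, 12, 8, 7].
  Check: interpolating c through the α_i gives m(x) = 5 + 5·x (degree < 2) with m(α_i) = c_i for every i, so c is indeed a codeword.


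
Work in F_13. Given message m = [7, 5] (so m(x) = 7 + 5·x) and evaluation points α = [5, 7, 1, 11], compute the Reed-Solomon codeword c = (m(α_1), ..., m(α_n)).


c = [6, 3, 12, 10]

Message polynomial: m(x) = 7 + 5·x (mod 13).
For each evaluation point α_i, compute m(α_i) mod 13:
  α_1 = 5: Horner steps 5 → 6, so m(5) = 6.
  α_2 = 7: Horner steps 5 → 3, so m(7) = 3.
  α_3 = 1: Horner steps 5 → 12, so m(1) = 12.
  α_4 = 11: Horner steps 5 → 10, so m(11) = 10.
Codeword c = [6, 3, 12, 10] ∈ F_13^4.


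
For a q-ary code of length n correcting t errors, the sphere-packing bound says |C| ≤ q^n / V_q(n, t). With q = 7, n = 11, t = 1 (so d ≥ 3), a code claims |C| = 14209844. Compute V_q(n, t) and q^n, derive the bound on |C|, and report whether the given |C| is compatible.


V_q(n, t) = 67, q^n = 1977326743, Hamming bound = 29512339, |C| = 14209844 ≤ bound (satisfied).

Step 1: Compute V_q(n, t) = Σ_{j=0}^1 C(n, j) (q−1)^j.
  j = 0: C(11,0)·(6)^0 = 1·1 = 1.
  j = 1: C(11,1)·(6)^1 = 11·6 = 66.
  V_q(n, t) = 1 + 66 = 67.
Step 2: q^n = 7^11 = 1977326743.
Step 3: Hamming bound ⌊q^n / V_q(n,t)⌋ = ⌊1977326743/67⌋ = 29512339.
Step 4: Compare |C| = 14209844 to 29512339: satisfied.
The claimed |C| lies below the Hamming bound.


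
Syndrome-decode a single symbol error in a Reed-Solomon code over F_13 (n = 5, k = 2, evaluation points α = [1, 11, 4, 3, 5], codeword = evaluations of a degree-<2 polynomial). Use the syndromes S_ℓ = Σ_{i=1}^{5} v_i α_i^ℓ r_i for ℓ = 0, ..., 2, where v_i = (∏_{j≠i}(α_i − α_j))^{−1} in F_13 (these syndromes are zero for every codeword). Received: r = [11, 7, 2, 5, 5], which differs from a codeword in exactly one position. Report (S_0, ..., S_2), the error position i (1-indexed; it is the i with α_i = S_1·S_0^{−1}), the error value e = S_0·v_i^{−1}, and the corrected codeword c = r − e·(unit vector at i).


S = (8, 1, 5), error at position 5, error magnitude e = 6, c = [11, 7, 2, 5, 12].

Step 1: column multipliers v_i = (∏_{j≠i}(α_i − α_j))^{−1} mod 13.
  i = 1 (α = 1): (1−11)(1−4)(1−3)(1−5) = (−10)·(−3)·(−2)·(−4) = 240 ≡ 6, so v_1 = 6^{−1} = 11 (mod 13).
  i = 2 (α = 11): (11−1)(11−4)(11−3)(11−5) = 10·7·8·6 = 3360 ≡ 6, so v_2 = 6^{−1} = 11 (mod 13).
  i = 3 (α = 4): (4−1)(4−11)(4−3)(4−5) = 3·(−7)·1·(−1) = 21 ≡ 8, so v_3 = 8^{−1} = 5 (mod 13).
  i = 4 (α = 3): (3−1)(3−11)(3−4)(3−5) = 2·(−8)·(−1)·(−2) = −32 ≡ 7, so v_4 = 7^{−1} = 2 (mod 13).
  i = 5 (α = 5): (5−1)(5−11)(5−4)(5−3) = 4·(−6)·1·2 = −48 ≡ 4, so v_5 = 4^{−1} = 10 (mod 13).
  v = [11, 11, 5, 2, 10].
Step 2: syndromes of r = [11, 7, 2, 5, 5] (all sums mod 13).
  S_0 = Σ v_i r_i = 11·11 + 11·7 + 5·2 + 2·5 + 10·5 = 268 ≡ 8.
  S_1 = Σ v_i α_i r_i = 11·1·11 + 11·11·7 + 5·4·2 + 2·3·5 + 10·5·5 = 1288 ≡ 1.
  α_i^2 mod 13 = [1, 4, 3, 9, 12].
  S_2 = Σ v_i α_i^2 r_i = 11·1·11 + 11·4·7 + 5·3·2 + 2·9·5 + 10·12·5 = 1149 ≡ 5.
  S = (8, 1, 5) ≠ 0, so r is not a codeword (an error is present).
Step 3: locate the error. For a single error e at position i, S_ℓ = v_i·e·α_i^ℓ, so α_err = S_1/S_0.
  S_0^{−1} = 8^{−1} = 5 (mod 13), so α_err = 1·5 = 5 ≡ 5 = α_5. Error position i = 5.
  Consistency check: S_2/S_1 = 5·1 = 5 ≡ 5 = α_err ✓ (single-error assumption holds).
Step 4: error magnitude e = S_0/v_5 = S_0·∏_{j≠5}(α_5 − α_j) = 8·4 = 32 ≡ 6 (mod 13).
Step 5: correct position 5: c_5 = r_5 − e = 5 − 6 ≡ 12 (mod 13). Hence c = [11, 7, 2, 5, 12].
  Check: interpolating c through the α_i gives m(x) = 1 + 10·x (degree < 2) with m(α_i) = c_i for every i, so c is indeed a codeword.


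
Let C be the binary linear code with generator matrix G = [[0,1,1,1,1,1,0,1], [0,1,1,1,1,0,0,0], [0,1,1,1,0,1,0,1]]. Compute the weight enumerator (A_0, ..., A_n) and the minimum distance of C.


Weight distribution: A_0 = 1, A_1 = 1, A_2 = 1, A_3 = 2, A_4 = 1, A_5 = 1, A_6 = 1. Minimum distance d = 1.

Enumerate all 2^3 = 8 messages m ∈ F_2^3.
For each, compute codeword c = mG in F_2^8, then tally its weight.
  m = 000 → c = 00000000, weight = 0.
  m = 100 → c = 01111101, weight = 6.
  m = 010 → c = 01111000, weight = 4.
  m = 110 → c = 00000101, weight = 2.
  m = 001 → c = 01110101, weight = 5.
  m = 101 → c = 00001000, weight = 1.
  m = 011 → c = 00001101, weight = 3.
  m = 111 → c = 01110000, weight = 3.
Tally weights:
  weight 0: 1 codewords.
  weight 1: 1 codewords.
  weight 2: 1 codewords.
  weight 3: 2 codewords.
  weight 4: 1 codewords.
  weight 5: 1 codewords.
  weight 6: 1 codewords.
Minimum distance d = smallest w > 0 with A_w > 0 = 1.
Sanity: Σ A_w = 8 = 2^3 = 8 ✓.


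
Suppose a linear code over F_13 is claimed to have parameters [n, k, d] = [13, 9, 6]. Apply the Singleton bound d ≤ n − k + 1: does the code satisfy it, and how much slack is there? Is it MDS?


Singleton RHS = n − k + 1 = 5, slack = -1, bound violated (no such code; not MDS).

Singleton bound: d ≤ n − k + 1.
Here n = 13, k = 9, so n − k + 1 = 5.
Given d = 6, check d ≤ 5: NO.
Slack = (n − k + 1) − d = -1.
The slack is negative: d = 6 exceeds n − k + 1 = 5 by 1, so the Singleton bound is violated and no linear [13, 9, 6]_13 code can exist. In particular it is not MDS (MDS requires d = n − k + 1 exactly).
Description: the claimed parameters are [13, 9, 6]_13; such a code would be impossible (violates the Singleton bound).


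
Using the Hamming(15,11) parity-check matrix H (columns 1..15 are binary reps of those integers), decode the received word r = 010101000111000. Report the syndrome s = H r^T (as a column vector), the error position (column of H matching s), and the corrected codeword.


s = (1, 1, 0, 1)^T, error position = 13, corrected codeword c = 010101000111100

Compute s = H r^T mod 2 one row at a time:
  s_1 = 0 + 0 + 1 + 1 + 1 + 0 + 0 + 0 = 3 ≡ 1 (mod 2).
  s_2 = 1 + 0 + 1 + 0 + 1 + 0 + 0 + 0 = 3 ≡ 1 (mod 2).
  s_3 = 1 + 0 + 1 + 0 + 1 + 1 + 0 + 0 = 4 ≡ 0 (mod 2).
  s_4 = 0 + 0 + 0 + 0 + 0 + 1 + 0 + 0 = 1 ≡ 1 (mod 2).
s = (1, 1, 0, 1)^T — this equals column 13 of H (binary 1101), so error is at position 13.
Correct: flip bit 13 of r = 010101000111000 to get c = 010101000111100.


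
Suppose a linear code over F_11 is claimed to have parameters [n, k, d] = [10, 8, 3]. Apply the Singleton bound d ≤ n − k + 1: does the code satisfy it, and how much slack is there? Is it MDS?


Singleton RHS = n − k + 1 = 3, slack = 0, bound satisfied, MDS.

Singleton bound: d ≤ n − k + 1.
Here n = 10, k = 8, so n − k + 1 = 3.
Given d = 3, check d ≤ 3: YES.
Slack = (n − k + 1) − d = 0.
The code is MDS (slack = 0).
Description: the claimed parameters are [10, 8, 3]_11; such a code would be MDS (meets Singleton bound).


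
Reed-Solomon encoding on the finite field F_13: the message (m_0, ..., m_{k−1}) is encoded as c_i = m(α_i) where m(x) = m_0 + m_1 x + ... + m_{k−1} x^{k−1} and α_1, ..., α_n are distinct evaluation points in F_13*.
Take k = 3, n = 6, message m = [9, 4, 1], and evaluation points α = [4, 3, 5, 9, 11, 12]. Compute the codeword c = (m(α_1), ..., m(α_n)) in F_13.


c = [2, 4, 2, 9, 5, 6]

Message polynomial: m(x) = 9 + 4·x + 1·x^2 (mod 13).
For each evaluation point α_i, compute m(α_i) mod 13:
  α_1 = 4: Horner steps 1 → 8 → 2, so m(4) = 2.
  α_2 = 3: Horner steps 1 → 7 → 4, so m(3) = 4.
  α_3 = 5: Horner steps 1 → 9 → 2, so m(5) = 2.
  α_4 = 9: Horner steps 1 → 0 → 9, so m(9) = 9.
  α_5 = 11: Horner steps 1 → 2 → 5, so m(11) = 5.
  α_6 = 12: Horner steps 1 → 3 → 6, so m(12) = 6.
Codeword c = [2, 4, 2, 9, 5, 6] ∈ F_13^6.


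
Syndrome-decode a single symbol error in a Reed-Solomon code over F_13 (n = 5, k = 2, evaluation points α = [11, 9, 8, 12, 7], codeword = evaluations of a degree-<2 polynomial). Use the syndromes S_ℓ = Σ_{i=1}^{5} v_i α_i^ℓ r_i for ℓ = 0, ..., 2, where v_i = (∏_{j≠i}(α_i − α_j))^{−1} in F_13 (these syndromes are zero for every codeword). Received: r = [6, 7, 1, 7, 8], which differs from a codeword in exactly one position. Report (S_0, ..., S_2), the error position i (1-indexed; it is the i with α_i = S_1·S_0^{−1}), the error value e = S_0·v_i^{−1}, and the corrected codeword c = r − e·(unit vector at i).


S = (1, 12, 1), error at position 4, error magnitude e = 8, c = [6, 7, 1, 12, 8].

Step 1: column multipliers v_i = (∏_{j≠i}(α_i − α_j))^{−1} mod 13.
  i = 1 (α = 11): (11−9)(11−8)(11−12)(11−7) = 2·3·(−1)·4 = −24 ≡ 2, so v_1 = 2^{−1} = 7 (mod 13).
  i = 2 (α = 9): (9−11)(9−8)(9−12)(9−7) = (−2)·1·(−3)·2 = 12 ≡ 12, so v_2 = 12^{−1} = 12 (mod 13).
  i = 3 (α = 8): (8−11)(8−9)(8−12)(8−7) = (−3)·(−1)·(−4)·1 = −12 ≡ 1, so v_3 = 1^{−1} = 1 (mod 13).
  i = 4 (α = 12): (12−11)(12−9)(12−8)(12−7) = 1·3·4·5 = 60 ≡ 8, so v_4 = 8^{−1} = 5 (mod 13).
  i = 5 (α = 7): (7−11)(7−9)(7−8)(7−12) = (−4)·(−2)·(−1)·(−5) = 40 ≡ 1, so v_5 = 1^{−1} = 1 (mod 13).
  v = [7, 12, 1, 5, 1].
Step 2: syndromes of r = [6, 7, 1, 7, 8] (all sums mod 13).
  S_0 = Σ v_i r_i = 7·6 + 12·7 + 1·1 + 5·7 + 1·8 = 170 ≡ 1.
  S_1 = Σ v_i α_i r_i = 7·11·6 + 12·9·7 + 1·8·1 + 5·12·7 + 1·7·8 = 1702 ≡ 12.
  α_i^2 mod 13 = [4, 3, 12, 1, 10].
  S_2 = Σ v_i α_i^2 r_i = 7·4·6 + 12·3·7 + 1·12·1 + 5·1·7 + 1·10·8 = 547 ≡ 1.
  S = (1, 12, 1) ≠ 0, so r is not a codeword (an error is present).
Step 3: locate the error. For a single error e at position i, S_ℓ = v_i·e·α_i^ℓ, so α_err = S_1/S_0.
  S_0^{−1} = 1^{−1} = 1 (mod 13), so α_err = 12·1 = 12 ≡ 12 = α_4. Error position i = 4.
  Consistency check: S_2/S_1 = 1·12 = 12 ≡ 12 = α_err ✓ (single-error assumption holds).
Step 4: error magnitude e = S_0/v_4 = S_0·∏_{j≠4}(α_4 − α_j) = 1·8 = 8 ≡ 8 (mod 13).
Step 5: correct position 4: c_4 = r_4 − e = 7 − 8 ≡ 12 (mod 13). Hence c = [6, 7, 1, 12, 8].
  Check: interpolating c through the α_i gives m(x) = 5 + 6·x (degree < 2) with m(α_i) = c_i for every i, so c is indeed a codeword.


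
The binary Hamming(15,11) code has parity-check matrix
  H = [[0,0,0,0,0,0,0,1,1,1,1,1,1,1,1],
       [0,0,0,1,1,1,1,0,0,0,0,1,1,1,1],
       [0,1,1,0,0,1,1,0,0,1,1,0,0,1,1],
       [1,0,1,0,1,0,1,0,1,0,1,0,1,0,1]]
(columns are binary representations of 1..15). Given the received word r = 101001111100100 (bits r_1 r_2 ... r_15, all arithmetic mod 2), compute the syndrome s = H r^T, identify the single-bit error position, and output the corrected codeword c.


s = (0, 1, 0, 1)^T, error position = 5, corrected codeword c = 101011111100100

Compute s = H r^T mod 2 one row at a time:
  s_1 = 1 + 1 + 1 + 0 + 0 + 1 + 0 + 0 = 4 ≡ 0 (mod 2).
  s_2 = 0 + 0 + 1 + 1 + 0 + 1 + 0 + 0 = 3 ≡ 1 (mod 2).
  s_3 = 0 + 1 + 1 + 1 + 1 + 0 + 0 + 0 = 4 ≡ 0 (mod 2).
  s_4 = 1 + 1 + 0 + 1 + 1 + 0 + 1 + 0 = 5 ≡ 1 (mod 2).
s = (0, 1, 0, 1)^T — this equals column 5 of H (binary 0101), so error is at position 5.
Correct: flip bit 5 of r = 101001111100100 to get c = 101011111100100.


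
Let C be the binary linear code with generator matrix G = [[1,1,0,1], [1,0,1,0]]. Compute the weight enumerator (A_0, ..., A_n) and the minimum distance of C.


Weight distribution: A_0 = 1, A_2 = 1, A_3 = 2. Minimum distance d = 2.

Enumerate all 2^2 = 4 messages m ∈ F_2^2.
For each, compute codeword c = mG in F_2^4, then tally its weight.
  m = 00 → c = 0000, weight = 0.
  m = 10 → c = 1101, weight = 3.
  m = 01 → c = 1010, weight = 2.
  m = 11 → c = 0111, weight = 3.
Tally weights:
  weight 0: 1 codewords.
  weight 2: 1 codewords.
  weight 3: 2 codewords.
Minimum distance d = smallest w > 0 with A_w > 0 = 2.
Sanity: Σ A_w = 4 = 2^2 = 4 ✓.


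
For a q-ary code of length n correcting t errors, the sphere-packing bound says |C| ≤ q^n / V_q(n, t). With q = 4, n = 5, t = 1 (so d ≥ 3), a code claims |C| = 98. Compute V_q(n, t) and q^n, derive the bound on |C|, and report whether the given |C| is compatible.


V_q(n, t) = 16, q^n = 1024, Hamming bound = 64, |C| = 98 > bound (violated).

Step 1: Compute V_q(n, t) = Σ_{j=0}^1 C(n, j) (q−1)^j.
  j = 0: C(5,0)·(3)^0 = 1·1 = 1.
  j = 1: C(5,1)·(3)^1 = 5·3 = 15.
  V_q(n, t) = 1 + 15 = 16.
Step 2: q^n = 4^5 = 1024.
Step 3: Hamming bound ⌊q^n / V_q(n,t)⌋ = ⌊1024/16⌋ = 64.
Step 4: Compare |C| = 98 to 64: violated.
The claimed |C| lies above the Hamming bound, so no 4-ary code of length 5 with d ≥ 3 can have 98 codewords.


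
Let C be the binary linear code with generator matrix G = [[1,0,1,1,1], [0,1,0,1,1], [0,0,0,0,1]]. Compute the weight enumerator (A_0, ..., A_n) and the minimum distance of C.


Weight distribution: A_0 = 1, A_1 = 1, A_2 = 1, A_3 = 3, A_4 = 2. Minimum distance d = 1.

Enumerate all 2^3 = 8 messages m ∈ F_2^3.
For each, compute codeword c = mG in F_2^5, then tally its weight.
  m = 000 → c = 00000, weight = 0.
  m = 100 → c = 10111, weight = 4.
  m = 010 → c = 01011, weight = 3.
  m = 110 → c = 11100, weight = 3.
  m = 001 → c = 00001, weight = 1.
  m = 101 → c = 10110, weight = 3.
  m = 011 → c = 01010, weight = 2.
  m = 111 → c = 11101, weight = 4.
Tally weights:
  weight 0: 1 codewords.
  weight 1: 1 codewords.
  weight 2: 1 codewords.
  weight 3: 3 codewords.
  weight 4: 2 codewords.
Minimum distance d = smallest w > 0 with A_w > 0 = 1.
Sanity: Σ A_w = 8 = 2^3 = 8 ✓.


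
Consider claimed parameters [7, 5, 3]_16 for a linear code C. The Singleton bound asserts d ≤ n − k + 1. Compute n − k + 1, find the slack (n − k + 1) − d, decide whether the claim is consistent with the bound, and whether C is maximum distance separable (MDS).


Singleton RHS = n − k + 1 = 3, slack = 0, bound satisfied, MDS.

Singleton bound: d ≤ n − k + 1.
Here n = 7, k = 5, so n − k + 1 = 3.
Given d = 3, check d ≤ 3: YES.
Slack = (n − k + 1) − d = 0.
The code is MDS (slack = 0).
Description: the claimed parameters are [7, 5, 3]_16; such a code would be MDS (meets Singleton bound).


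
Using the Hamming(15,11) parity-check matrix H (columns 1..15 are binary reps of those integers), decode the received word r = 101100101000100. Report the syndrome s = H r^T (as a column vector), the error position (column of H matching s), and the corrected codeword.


s = (0, 1, 0, 1)^T, error position = 5, corrected codeword c = 101110101000100

Compute s = H r^T mod 2 one row at a time:
  s_1 = 0 + 1 + 0 + 0 + 0 + 1 + 0 + 0 = 2 ≡ 0 (mod 2).
  s_2 = 1 + 0 + 0 + 1 + 0 + 1 + 0 + 0 = 3 ≡ 1 (mod 2).
  s_3 = 0 + 1 + 0 + 1 + 0 + 0 + 0 + 0 = 2 ≡ 0 (mod 2).
  s_4 = 1 + 1 + 0 + 1 + 1 + 0 + 1 + 0 = 5 ≡ 1 (mod 2).
s = (0, 1, 0, 1)^T — this equals column 5 of H (binary 0101), so error is at position 5.
Correct: flip bit 5 of r = 101100101000100 to get c = 101110101000100.


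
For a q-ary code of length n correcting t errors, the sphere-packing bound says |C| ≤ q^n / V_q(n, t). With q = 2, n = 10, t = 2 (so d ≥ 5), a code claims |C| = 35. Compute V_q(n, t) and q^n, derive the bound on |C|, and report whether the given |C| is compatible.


V_q(n, t) = 56, q^n = 1024, Hamming bound = 18, |C| = 35 > bound (violated).

Step 1: Compute V_q(n, t) = Σ_{j=0}^2 C(n, j) (q−1)^j.
  j = 0: C(10,0)·(1)^0 = 1·1 = 1.
  j = 1: C(10,1)·(1)^1 = 10·1 = 10.
  j = 2: C(10,2)·(1)^2 = 45·1 = 45.
  V_q(n, t) = 1 + 10 + 45 = 56.
Step 2: q^n = 2^10 = 1024.
Step 3: Hamming bound ⌊q^n / V_q(n,t)⌋ = ⌊1024/56⌋ = 18.
Step 4: Compare |C| = 35 to 18: violated.
The claimed |C| lies above the Hamming bound, so no 2-ary code of length 10 with d ≥ 5 can have 35 codewords.


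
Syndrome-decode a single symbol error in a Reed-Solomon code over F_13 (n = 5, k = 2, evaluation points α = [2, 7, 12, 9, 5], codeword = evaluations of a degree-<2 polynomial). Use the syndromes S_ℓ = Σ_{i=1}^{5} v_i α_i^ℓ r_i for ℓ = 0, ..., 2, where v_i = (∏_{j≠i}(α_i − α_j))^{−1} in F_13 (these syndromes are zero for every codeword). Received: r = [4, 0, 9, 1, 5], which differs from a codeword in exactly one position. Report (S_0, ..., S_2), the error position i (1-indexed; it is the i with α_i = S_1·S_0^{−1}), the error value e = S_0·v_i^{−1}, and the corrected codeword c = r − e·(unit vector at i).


S = (6, 4, 7), error at position 5, error magnitude e = 6, c = [4, 0, 9, 1, 12].

Step 1: column multipliers v_i = (∏_{j≠i}(α_i − α_j))^{−1} mod 13.
  i = 1 (α = 2): (2−7)(2−12)(2−9)(2−5) = (−5)·(−10)·(−7)·(−3) = 1050 ≡ 10, so v_1 = 10^{−1} = 4 (mod 13).
  i = 2 (α = 7): (7−2)(7−12)(7−9)(7−5) = 5·(−5)·(−2)·2 = 100 ≡ 9, so v_2 = 9^{−1} = 3 (mod 13).
  i = 3 (α = 12): (12−2)(12−7)(12−9)(12−5) = 10·5·3·7 = 1050 ≡ 10, so v_3 = 10^{−1} = 4 (mod 13).
  i = 4 (α = 9): (9−2)(9−7)(9−12)(9−5) = 7·2·(−3)·4 = −168 ≡ 1, so v_4 = 1^{−1} = 1 (mod 13).
  i = 5 (α = 5): (5−2)(5−7)(5−12)(5−9) = 3·(−2)·(−7)·(−4) = −168 ≡ 1, so v_5 = 1^{−1} = 1 (mod 13).
  v = [4, 3, 4, 1, 1].
Step 2: syndromes of r = [4, 0, 9, 1, 5] (all sums mod 13).
  S_0 = Σ v_i r_i = 4·4 + 3·0 + 4·9 + 1·1 + 1·5 = 58 ≡ 6.
  S_1 = Σ v_i α_i r_i = 4·2·4 + 3·7·0 + 4·12·9 + 1·9·1 + 1·5·5 = 498 ≡ 4.
  α_i^2 mod 13 = [4, 10, 1, 3, 12].
  S_2 = Σ v_i α_i^2 r_i = 4·4·4 + 3·10·0 + 4·1·9 + 1·3·1 + 1·12·5 = 163 ≡ 7.
  S = (6, 4, 7) ≠ 0, so r is not a codeword (an error is present).
Step 3: locate the error. For a single error e at position i, S_ℓ = v_i·e·α_i^ℓ, so α_err = S_1/S_0.
  S_0^{−1} = 6^{−1} = 11 (mod 13), so α_err = 4·11 = 44 ≡ 5 = α_5. Error position i = 5.
  Consistency check: S_2/S_1 = 7·10 = 70 ≡ 5 = α_err ✓ (single-error assumption holds).
Step 4: error magnitude e = S_0/v_5 = S_0·∏_{j≠5}(α_5 − α_j) = 6·1 = 6 ≡ 6 (mod 13).
Step 5: correct position 5: c_5 = r_5 − e = 5 − 6 ≡ 12 (mod 13). Hence c = [4, 0, 9, 1, 12].
  Check: interpolating c through the α_i gives m(x) = 3 + 7·x (degree < 2) with m(α_i) = c_i for every i, so c is indeed a codeword.


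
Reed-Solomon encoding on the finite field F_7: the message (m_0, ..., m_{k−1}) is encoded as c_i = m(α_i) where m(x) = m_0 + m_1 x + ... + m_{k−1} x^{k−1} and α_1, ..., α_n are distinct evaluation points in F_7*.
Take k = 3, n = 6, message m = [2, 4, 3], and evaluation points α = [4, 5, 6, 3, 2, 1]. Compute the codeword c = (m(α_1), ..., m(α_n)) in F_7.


c = [3, 6, 1, 6, 1, 2]

Message polynomial: m(x) = 2 + 4·x + 3·x^2 (mod 7).
For each evaluation point α_i, compute m(α_i) mod 7:
  α_1 = 4: Horner steps 3 → 2 → 3, so m(4) = 3.
  α_2 = 5: Horner steps 3 → 5 → 6, so m(5) = 6.
  α_3 = 6: Horner steps 3 → 1 → 1, so m(6) = 1.
  α_4 = 3: Horner steps 3 → 6 → 6, so m(3) = 6.
  α_5 = 2: Horner steps 3 → 3 → 1, so m(2) = 1.
  α_6 = 1: Horner steps 3 → 0 → 2, so m(1) = 2.
Codeword c = [3, 6, 1, 6, 1, 2] ∈ F_7^6.


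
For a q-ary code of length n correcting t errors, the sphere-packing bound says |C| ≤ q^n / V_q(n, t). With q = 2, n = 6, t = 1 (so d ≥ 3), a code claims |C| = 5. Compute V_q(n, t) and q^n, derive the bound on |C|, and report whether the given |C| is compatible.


V_q(n, t) = 7, q^n = 64, Hamming bound = 9, |C| = 5 ≤ bound (satisfied).

Step 1: Compute V_q(n, t) = Σ_{j=0}^1 C(n, j) (q−1)^j.
  j = 0: C(6,0)·(1)^0 = 1·1 = 1.
  j = 1: C(6,1)·(1)^1 = 6·1 = 6.
  V_q(n, t) = 1 + 6 = 7.
Step 2: q^n = 2^6 = 64.
Step 3: Hamming bound ⌊q^n / V_q(n,t)⌋ = ⌊64/7⌋ = 9.
Step 4: Compare |C| = 5 to 9: satisfied.
The claimed |C| lies below the Hamming bound.


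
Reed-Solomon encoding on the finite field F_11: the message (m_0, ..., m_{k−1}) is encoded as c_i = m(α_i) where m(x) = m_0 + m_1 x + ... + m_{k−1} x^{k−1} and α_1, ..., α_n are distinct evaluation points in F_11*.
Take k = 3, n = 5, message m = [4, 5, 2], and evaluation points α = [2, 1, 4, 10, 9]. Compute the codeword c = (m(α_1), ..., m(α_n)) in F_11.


c = [0, 0, 1, 1, 2]

Message polynomial: m(x) = 4 + 5·x + 2·x^2 (mod 11).
For each evaluation point α_i, compute m(α_i) mod 11:
  α_1 = 2: Horner steps 2 → 9 → 0, so m(2) = 0.
  α_2 = 1: Horner steps 2 → 7 → 0, so m(1) = 0.
  α_3 = 4: Horner steps 2 → 2 → 1, so m(4) = 1.
  α_4 = 10: Horner steps 2 → 3 → 1, so m(10) = 1.
  α_5 = 9: Horner steps 2 → 1 → 2, so m(9) = 2.
Codeword c = [0, 0, 1, 1, 2] ∈ F_11^5.


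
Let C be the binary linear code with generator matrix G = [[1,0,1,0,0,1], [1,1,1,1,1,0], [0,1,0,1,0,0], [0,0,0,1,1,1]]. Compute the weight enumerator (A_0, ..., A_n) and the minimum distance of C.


Weight distribution: A_0 = 1, A_1 = 2, A_2 = 2, A_3 = 4, A_4 = 5, A_5 = 2. Minimum distance d = 1.

Enumerate all 2^4 = 16 messages m ∈ F_2^4.
For each, compute codeword c = mG in F_2^6, then tally its weight.
  m = 0000 → c = 000000, weight = 0.
  m = 1000 → c = 101001, weight = 3.
  m = 0100 → c = 111110, weight = 5.
  m = 1100 → c = 010111, weight = 4.
  m = 0010 → c = 010100, weight = 2.
  m = 1010 → c = 111101, weight = 5.
  m = 0110 → c = 101010, weight = 3.
  m = 1110 → c = 000011, weight = 2.
  m = 0001 → c = 000111, weight = 3.
  m = 1001 → c = 101110, weight = 4.
  m = 0101 → c = 111001, weight = 4.
  m = 1101 → c = 010000, weight = 1.
  m = 0011 → c = 010011, weight = 3.
  m = 1011 → c = 111010, weight = 4.
  m = 0111 → c = 101101, weight = 4.
  m = 1111 → c = 000100, weight = 1.
Tally weights:
  weight 0: 1 codewords.
  weight 1: 2 codewords.
  weight 2: 2 codewords.
  weight 3: 4 codewords.
  weight 4: 5 codewords.
  weight 5: 2 codewords.
Minimum distance d = smallest w > 0 with A_w > 0 = 1.
Sanity: Σ A_w = 16 = 2^4 = 16 ✓.


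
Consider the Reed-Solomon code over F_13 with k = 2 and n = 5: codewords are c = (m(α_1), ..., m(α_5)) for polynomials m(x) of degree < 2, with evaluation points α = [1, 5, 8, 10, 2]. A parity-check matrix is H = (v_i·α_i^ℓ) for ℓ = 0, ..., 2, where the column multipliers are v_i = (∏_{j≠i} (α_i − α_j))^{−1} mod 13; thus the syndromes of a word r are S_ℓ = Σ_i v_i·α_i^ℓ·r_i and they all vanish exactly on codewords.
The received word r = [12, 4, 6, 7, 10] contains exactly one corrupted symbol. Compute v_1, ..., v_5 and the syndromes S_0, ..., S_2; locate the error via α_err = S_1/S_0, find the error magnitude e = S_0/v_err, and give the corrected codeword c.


S = (1, 8, 12), error at position 3, error magnitude e = 8, c = [12, 4, 11, 7, 10].

Step 1: column multipliers v_i = (∏_{j≠i}(α_i − α_j))^{−1} mod 13.
  i = 1 (α = 1): (1−5)(1−8)(1−10)(1−2) = (−4)·(−7)·(−9)·(−1) = 252 ≡ 5, so v_1 = 5^{−1} = 8 (mod 13).
  i = 2 (α = 5): (5−1)(5−8)(5−10)(5−2) = 4·(−3)·(−5)·3 = 180 ≡ 11, so v_2 = 11^{−1} = 6 (mod 13).
  i = 3 (α = 8): (8−1)(8−5)(8−10)(8−2) = 7·3·(−2)·6 = −252 ≡ 8, so v_3 = 8^{−1} = 5 (mod 13).
  i = 4 (α = 10): (10−1)(10−5)(10−8)(10−2) = 9·5·2·8 = 720 ≡ 5, so v_4 = 5^{−1} = 8 (mod 13).
  i = 5 (α = 2): (2−1)(2−5)(2−8)(2−10) = 1·(−3)·(−6)·(−8) = −144 ≡ 12, so v_5 = 12^{−1} = 12 (mod 13).
  v = [8, 6, 5, 8, 12].
Step 2: syndromes of r = [12, 4, 6, 7, 10] (all sums mod 13).
  S_0 = Σ v_i r_i = 8·12 + 6·4 + 5·6 + 8·7 + 12·10 = 326 ≡ 1.
  S_1 = Σ v_i α_i r_i = 8·1·12 + 6·5·4 + 5·8·6 + 8·10·7 + 12·2·10 = 1256 ≡ 8.
  α_i^2 mod 13 = [1, 12, 12, 9, 4].
  S_2 = Σ v_i α_i^2 r_i = 8·1·12 + 6·12·4 + 5·12·6 + 8·9·7 + 12·4·10 = 1728 ≡ 12.
  S = (1, 8, 12) ≠ 0, so r is not a codeword (an error is present).
Step 3: locate the error. For a single error e at position i, S_ℓ = v_i·e·α_i^ℓ, so α_err = S_1/S_0.
  S_0^{−1} = 1^{−1} = 1 (mod 13), so α_err = 8·1 = 8 ≡ 8 = α_3. Error position i = 3.
  Consistency check: S_2/S_1 = 12·5 = 60 ≡ 8 = α_err ✓ (single-error assumption holds).
Step 4: error magnitude e = S_0/v_3 = S_0·∏_{j≠3}(α_3 − α_j) = 1·8 = 8 ≡ 8 (mod 13).
Step 5: correct position 3: c_3 = r_3 − e = 6 − 8 ≡ 11 (mod 13). Hence c = [12, 4, 11, 7, 10].
  Check: interpolating c through the α_i gives m(x) = 1 + 11·x (degree < 2) with m(α_i) = c_i for every i, so c is indeed a codeword.


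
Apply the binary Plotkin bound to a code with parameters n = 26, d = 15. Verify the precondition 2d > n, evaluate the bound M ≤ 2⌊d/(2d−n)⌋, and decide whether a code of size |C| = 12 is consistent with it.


Plotkin bound M ≤ 6; given |C| = 12 > bound (violated).

Check applicability: 2d = 30, n = 26.
2d − n = 4 > 0, so Plotkin applies.
Compute d/(2d−n) = 15/4 ≈ 3.7500.
⌊d/(2d−n)⌋ = 3.
Plotkin bound: M ≤ 2·3 = 6.
Given |C| = 12, check: VIOLATED.
This |C| is above the Plotkin bound, so no binary code with n = 26, d = 15 and 12 codewords exists.


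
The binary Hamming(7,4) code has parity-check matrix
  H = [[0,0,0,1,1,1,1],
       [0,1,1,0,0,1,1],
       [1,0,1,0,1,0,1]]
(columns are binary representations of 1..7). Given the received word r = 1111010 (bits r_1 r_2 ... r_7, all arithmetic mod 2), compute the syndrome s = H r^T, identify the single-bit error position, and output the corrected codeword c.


s = (0, 1, 0)^T, error position = 2, corrected codeword c = 1011010

Compute s = H r^T mod 2 one row at a time:
  s_1 = 1 + 0 + 1 + 0 = 2 ≡ 0 (mod 2).
  s_2 = 1 + 1 + 1 + 0 = 3 ≡ 1 (mod 2).
  s_3 = 1 + 1 + 0 + 0 = 2 ≡ 0 (mod 2).
s = (0, 1, 0)^T — this equals column 2 of H (binary 010), so error is at position 2.
Correct: flip bit 2 of r = 1111010 to get c = 1011010.


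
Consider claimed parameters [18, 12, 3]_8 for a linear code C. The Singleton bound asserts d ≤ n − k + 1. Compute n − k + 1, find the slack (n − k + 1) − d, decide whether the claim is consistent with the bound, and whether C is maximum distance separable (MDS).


Singleton RHS = n − k + 1 = 7, slack = 4, bound satisfied, not MDS.

Singleton bound: d ≤ n − k + 1.
Here n = 18, k = 12, so n − k + 1 = 7.
Given d = 3, check d ≤ 7: YES.
Slack = (n − k + 1) − d = 4.
The code is NOT MDS (slack = 4 > 0).
Description: the claimed parameters are [18, 12, 3]_8; such a code would be non-MDS.


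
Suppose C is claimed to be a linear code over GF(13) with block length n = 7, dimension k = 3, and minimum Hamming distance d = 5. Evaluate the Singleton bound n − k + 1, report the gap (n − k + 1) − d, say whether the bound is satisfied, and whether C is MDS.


Singleton RHS = n − k + 1 = 5, slack = 0, bound satisfied, MDS.

Singleton bound: d ≤ n − k + 1.
Here n = 7, k = 3, so n − k + 1 = 5.
Given d = 5, check d ≤ 5: YES.
Slack = (n − k + 1) − d = 0.
The code is MDS (slack = 0).
Description: the claimed parameters are [7, 3, 5]_13; such a code would be MDS (meets Singleton bound).
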